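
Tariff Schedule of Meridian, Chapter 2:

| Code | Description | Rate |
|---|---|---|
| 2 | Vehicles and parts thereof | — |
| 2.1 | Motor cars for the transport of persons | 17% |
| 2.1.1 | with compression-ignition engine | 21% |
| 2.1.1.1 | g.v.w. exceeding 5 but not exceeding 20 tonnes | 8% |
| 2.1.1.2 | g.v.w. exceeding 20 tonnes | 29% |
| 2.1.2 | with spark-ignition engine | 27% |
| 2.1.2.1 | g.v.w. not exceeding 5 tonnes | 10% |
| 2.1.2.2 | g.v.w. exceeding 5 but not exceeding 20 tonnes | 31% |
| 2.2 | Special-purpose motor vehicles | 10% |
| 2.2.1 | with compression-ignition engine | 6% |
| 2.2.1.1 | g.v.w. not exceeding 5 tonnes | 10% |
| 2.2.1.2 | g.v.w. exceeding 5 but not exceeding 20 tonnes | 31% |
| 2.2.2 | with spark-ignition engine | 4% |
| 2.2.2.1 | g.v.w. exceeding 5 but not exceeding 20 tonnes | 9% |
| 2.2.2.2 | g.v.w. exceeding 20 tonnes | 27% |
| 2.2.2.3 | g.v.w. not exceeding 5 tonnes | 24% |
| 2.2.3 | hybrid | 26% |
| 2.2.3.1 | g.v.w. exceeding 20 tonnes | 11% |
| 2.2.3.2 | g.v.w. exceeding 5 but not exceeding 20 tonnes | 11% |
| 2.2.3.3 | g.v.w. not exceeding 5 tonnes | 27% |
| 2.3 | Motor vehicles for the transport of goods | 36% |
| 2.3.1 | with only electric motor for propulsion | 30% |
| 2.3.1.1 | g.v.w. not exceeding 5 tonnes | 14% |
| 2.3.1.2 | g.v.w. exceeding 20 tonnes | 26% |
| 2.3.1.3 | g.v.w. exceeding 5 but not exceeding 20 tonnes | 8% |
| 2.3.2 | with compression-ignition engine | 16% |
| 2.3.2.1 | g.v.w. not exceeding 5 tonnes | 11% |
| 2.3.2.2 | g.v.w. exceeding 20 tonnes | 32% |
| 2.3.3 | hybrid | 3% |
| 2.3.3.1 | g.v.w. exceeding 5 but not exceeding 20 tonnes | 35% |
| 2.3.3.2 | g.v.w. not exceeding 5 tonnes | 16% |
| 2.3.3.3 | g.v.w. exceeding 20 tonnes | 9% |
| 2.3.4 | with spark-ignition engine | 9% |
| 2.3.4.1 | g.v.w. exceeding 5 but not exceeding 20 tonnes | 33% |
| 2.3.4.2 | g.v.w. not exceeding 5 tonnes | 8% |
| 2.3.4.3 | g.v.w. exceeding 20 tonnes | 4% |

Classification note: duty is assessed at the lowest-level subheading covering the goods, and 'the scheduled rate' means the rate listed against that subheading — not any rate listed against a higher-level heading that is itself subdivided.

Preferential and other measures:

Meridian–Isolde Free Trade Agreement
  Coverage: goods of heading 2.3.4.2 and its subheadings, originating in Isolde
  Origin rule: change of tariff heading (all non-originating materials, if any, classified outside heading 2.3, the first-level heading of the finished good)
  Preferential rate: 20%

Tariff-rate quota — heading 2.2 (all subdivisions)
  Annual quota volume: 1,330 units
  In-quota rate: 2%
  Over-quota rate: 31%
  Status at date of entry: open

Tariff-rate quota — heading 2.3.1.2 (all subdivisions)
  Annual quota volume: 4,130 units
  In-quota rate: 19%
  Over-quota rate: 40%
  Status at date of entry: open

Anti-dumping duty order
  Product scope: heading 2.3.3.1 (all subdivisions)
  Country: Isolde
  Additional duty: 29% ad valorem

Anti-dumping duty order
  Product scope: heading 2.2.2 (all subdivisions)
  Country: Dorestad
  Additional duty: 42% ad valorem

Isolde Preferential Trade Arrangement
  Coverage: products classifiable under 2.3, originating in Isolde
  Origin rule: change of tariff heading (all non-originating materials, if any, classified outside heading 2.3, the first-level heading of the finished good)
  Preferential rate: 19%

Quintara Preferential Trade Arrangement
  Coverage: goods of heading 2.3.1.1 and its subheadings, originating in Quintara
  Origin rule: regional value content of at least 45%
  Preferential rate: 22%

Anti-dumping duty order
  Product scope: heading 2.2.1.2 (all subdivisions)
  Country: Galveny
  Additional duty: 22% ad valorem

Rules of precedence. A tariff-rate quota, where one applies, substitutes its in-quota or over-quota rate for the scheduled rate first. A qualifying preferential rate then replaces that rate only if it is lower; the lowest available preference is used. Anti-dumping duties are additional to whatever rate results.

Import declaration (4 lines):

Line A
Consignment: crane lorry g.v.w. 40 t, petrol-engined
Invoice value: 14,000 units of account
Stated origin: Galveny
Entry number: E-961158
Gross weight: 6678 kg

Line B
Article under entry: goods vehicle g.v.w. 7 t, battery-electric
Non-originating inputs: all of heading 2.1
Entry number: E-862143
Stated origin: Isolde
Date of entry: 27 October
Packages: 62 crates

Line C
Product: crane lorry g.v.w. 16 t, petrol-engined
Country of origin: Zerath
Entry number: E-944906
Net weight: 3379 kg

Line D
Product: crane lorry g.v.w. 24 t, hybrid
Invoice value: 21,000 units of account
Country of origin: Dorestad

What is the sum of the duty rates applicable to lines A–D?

Line A: crane lorry → 2.2; petrol-engined → 2.2.2; g.v.w. 40 t → 2.2.2.2. Scheduled 27%. quota on 2.2 open → in-quota 2%. → 2%.
Line B: goods vehicle → 2.3; battery-electric → 2.3.1; g.v.w. 7 t → 2.3.1.3. Scheduled 8%. Isolde agreement on 2.3.4.2: 2.3.1.3 not covered; Isolde agreement on 2.3: CTH met → 19% available; preference 19% not lower than 8% → no reduction. → 8%.
Line C: crane lorry → 2.2; petrol-engined → 2.2.2; g.v.w. 16 t → 2.2.2.1. Scheduled 9%. quota on 2.2 open → in-quota 2%. → 2%.
Line D: crane lorry → 2.2; hybrid → 2.2.3; g.v.w. 24 t → 2.2.3.1. Scheduled 11%. quota on 2.2 open → in-quota 2%. → 2%.
Sum: 2% + 8% + 2% + 2% = 14%.

14%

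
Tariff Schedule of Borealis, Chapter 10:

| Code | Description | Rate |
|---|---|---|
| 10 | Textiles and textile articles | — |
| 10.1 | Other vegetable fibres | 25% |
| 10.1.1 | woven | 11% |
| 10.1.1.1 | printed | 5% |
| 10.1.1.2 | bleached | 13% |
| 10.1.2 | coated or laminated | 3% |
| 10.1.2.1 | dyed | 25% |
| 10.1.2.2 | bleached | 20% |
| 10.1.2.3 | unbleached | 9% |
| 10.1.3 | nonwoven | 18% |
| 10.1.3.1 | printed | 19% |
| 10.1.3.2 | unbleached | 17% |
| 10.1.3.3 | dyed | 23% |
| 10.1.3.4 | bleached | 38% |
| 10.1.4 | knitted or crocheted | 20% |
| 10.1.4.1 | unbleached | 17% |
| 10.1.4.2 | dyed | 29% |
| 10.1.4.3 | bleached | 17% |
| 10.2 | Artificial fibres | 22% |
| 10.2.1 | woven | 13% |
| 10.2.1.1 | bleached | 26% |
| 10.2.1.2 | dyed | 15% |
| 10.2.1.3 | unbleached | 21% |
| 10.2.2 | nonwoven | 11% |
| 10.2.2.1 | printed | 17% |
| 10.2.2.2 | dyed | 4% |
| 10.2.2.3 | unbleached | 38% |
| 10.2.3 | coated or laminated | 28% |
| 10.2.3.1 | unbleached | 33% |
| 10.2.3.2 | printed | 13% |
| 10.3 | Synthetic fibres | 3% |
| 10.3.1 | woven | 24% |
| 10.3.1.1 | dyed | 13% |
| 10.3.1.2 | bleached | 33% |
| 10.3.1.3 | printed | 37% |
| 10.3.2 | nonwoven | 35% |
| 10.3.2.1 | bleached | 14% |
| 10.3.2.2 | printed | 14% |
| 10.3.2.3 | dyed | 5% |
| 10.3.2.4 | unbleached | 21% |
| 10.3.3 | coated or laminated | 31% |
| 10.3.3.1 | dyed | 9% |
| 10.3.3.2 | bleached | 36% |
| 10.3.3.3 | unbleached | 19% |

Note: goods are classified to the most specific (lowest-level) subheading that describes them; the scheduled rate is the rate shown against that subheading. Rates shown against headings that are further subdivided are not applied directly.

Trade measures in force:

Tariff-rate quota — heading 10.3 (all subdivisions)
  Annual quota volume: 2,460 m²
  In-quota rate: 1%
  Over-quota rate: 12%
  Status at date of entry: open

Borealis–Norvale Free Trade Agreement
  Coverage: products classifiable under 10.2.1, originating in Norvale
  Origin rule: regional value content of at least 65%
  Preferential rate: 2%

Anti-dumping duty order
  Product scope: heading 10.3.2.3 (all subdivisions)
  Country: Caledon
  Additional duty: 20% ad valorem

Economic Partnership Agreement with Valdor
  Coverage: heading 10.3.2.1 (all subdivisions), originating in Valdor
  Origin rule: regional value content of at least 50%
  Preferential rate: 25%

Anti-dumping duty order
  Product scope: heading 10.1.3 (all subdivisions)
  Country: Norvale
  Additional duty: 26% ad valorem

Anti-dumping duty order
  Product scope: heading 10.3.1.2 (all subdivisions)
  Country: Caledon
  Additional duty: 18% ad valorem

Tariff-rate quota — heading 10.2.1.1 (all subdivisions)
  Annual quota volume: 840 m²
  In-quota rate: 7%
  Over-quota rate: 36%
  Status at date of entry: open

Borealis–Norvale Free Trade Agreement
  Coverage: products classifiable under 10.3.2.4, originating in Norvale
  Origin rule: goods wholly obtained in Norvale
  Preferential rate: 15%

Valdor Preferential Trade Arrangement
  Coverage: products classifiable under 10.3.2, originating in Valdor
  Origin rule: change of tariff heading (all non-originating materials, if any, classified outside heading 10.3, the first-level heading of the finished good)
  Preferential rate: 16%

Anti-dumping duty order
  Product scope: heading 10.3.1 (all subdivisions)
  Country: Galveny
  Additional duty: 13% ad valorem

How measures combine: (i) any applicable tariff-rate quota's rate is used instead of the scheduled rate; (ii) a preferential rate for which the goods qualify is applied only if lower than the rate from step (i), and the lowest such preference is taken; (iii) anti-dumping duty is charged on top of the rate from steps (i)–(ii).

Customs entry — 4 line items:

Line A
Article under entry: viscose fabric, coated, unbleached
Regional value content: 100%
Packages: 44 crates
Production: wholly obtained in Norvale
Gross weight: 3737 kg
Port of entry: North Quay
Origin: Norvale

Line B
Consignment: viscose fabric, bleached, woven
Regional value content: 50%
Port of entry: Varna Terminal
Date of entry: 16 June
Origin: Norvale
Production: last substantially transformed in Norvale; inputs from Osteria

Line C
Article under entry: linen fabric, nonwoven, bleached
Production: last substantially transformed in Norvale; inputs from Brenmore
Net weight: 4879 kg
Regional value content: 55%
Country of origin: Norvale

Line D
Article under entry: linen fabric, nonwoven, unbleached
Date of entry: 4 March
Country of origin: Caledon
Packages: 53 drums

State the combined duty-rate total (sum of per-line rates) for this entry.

Line A: viscose → 10.2; coated → 10.2.3; unbleached → 10.2.3.1. Scheduled 33%. Norvale agreement on 10.2.1: 10.2.3.1 not covered; Norvale agreement on 10.3.2.4: 10.2.3.1 not covered. → 33%.
Line B: viscose → 10.2; woven → 10.2.1; bleached → 10.2.1.1. Scheduled 26%. quota on 10.2.1.1 open → in-quota 7%; Norvale agreement on 10.2.1: RVC < 65%; Norvale agreement on 10.3.2.4: 10.2.1.1 not covered. → 7%.
Line C: linen → 10.1; nonwoven → 10.1.3; bleached → 10.1.3.4. Scheduled 38%. Norvale agreement on 10.2.1: 10.1.3.4 not covered; Norvale agreement on 10.3.2.4: 10.1.3.4 not covered; anti-dumping (Norvale, 10.1.3): +26%; total 38% + 26% = 64%. → 64%.
Line D: linen → 10.1; nonwoven → 10.1.3; unbleached → 10.1.3.2. Scheduled 17%. No special measure applies. → 17%.
Sum: 33% + 7% + 64% + 17% = 121%.

121%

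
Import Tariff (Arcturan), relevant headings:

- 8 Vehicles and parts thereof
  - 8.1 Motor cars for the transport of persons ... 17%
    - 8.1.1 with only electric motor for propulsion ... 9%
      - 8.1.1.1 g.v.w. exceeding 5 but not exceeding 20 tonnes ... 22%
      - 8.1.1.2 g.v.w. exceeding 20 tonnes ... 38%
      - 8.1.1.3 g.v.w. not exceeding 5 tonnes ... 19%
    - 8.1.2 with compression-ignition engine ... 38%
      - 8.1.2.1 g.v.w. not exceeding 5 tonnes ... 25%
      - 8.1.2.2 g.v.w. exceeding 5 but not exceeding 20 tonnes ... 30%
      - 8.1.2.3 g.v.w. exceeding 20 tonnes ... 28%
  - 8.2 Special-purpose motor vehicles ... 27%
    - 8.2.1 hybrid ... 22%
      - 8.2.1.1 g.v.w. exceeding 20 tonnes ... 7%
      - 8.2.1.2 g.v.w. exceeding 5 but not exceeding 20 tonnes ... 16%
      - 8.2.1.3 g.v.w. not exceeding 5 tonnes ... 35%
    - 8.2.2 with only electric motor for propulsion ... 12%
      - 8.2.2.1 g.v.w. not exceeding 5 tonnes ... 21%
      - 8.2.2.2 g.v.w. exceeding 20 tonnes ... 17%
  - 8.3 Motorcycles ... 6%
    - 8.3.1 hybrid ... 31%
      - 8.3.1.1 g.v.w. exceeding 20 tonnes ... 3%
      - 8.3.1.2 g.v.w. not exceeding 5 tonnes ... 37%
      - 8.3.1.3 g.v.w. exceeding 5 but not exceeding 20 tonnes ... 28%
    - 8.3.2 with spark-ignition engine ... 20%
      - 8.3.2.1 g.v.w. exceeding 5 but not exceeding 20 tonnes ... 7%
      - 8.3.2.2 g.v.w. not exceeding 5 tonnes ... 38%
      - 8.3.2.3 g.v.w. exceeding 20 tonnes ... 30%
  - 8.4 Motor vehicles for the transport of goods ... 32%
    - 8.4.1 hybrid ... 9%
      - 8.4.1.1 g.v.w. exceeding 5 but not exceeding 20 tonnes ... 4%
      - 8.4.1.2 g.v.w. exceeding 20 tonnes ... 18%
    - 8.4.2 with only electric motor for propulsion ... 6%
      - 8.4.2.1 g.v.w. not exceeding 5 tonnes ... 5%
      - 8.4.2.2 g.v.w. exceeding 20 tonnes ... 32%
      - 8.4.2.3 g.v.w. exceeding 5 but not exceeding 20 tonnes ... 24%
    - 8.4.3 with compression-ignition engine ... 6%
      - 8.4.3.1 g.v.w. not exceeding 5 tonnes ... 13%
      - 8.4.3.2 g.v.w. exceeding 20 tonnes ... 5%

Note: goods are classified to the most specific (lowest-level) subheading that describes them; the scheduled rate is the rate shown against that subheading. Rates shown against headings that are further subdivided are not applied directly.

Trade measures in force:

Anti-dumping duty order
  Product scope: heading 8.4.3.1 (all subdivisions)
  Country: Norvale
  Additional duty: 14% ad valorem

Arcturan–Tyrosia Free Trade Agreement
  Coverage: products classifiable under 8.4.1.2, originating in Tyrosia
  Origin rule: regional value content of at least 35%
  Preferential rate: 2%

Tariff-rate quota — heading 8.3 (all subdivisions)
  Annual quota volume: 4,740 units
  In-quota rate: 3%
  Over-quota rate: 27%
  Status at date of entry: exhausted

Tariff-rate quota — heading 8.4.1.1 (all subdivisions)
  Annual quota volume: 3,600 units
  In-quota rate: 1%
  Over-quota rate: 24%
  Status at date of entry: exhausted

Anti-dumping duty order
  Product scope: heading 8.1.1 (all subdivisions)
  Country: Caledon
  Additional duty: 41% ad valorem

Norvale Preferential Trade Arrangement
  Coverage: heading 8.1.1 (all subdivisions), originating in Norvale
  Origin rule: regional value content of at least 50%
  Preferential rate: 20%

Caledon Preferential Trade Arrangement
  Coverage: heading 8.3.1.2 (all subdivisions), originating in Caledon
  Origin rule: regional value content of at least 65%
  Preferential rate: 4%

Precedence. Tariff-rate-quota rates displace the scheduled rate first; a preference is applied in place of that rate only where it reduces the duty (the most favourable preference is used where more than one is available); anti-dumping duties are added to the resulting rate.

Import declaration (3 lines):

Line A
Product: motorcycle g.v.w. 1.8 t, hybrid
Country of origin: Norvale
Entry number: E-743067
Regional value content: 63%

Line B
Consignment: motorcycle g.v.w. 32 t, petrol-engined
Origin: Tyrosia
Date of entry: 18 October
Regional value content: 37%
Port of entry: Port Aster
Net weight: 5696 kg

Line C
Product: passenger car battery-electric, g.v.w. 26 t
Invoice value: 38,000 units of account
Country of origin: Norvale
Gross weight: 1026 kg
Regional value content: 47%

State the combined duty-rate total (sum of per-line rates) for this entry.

92%

Line A: motorcycle → 8.3; hybrid → 8.3.1; g.v.w. 1.8 t → 8.3.1.2. Scheduled 37%. quota on 8.3 exhausted → over-quota 27%; Norvale agreement on 8.1.1: 8.3.1.2 not covered. → 27%.
Line B: motorcycle → 8.3; petrol-engined → 8.3.2; g.v.w. 32 t → 8.3.2.3. Scheduled 30%. quota on 8.3 exhausted → over-quota 27%; Tyrosia agreement on 8.4.1.2: 8.3.2.3 not covered. → 27%.
Line C: passenger car → 8.1; battery-electric → 8.1.1; g.v.w. 26 t → 8.1.1.2. Scheduled 38%. Norvale agreement on 8.1.1: RVC < 50%. → 38%.
Sum: 27% + 27% + 38% = 92%.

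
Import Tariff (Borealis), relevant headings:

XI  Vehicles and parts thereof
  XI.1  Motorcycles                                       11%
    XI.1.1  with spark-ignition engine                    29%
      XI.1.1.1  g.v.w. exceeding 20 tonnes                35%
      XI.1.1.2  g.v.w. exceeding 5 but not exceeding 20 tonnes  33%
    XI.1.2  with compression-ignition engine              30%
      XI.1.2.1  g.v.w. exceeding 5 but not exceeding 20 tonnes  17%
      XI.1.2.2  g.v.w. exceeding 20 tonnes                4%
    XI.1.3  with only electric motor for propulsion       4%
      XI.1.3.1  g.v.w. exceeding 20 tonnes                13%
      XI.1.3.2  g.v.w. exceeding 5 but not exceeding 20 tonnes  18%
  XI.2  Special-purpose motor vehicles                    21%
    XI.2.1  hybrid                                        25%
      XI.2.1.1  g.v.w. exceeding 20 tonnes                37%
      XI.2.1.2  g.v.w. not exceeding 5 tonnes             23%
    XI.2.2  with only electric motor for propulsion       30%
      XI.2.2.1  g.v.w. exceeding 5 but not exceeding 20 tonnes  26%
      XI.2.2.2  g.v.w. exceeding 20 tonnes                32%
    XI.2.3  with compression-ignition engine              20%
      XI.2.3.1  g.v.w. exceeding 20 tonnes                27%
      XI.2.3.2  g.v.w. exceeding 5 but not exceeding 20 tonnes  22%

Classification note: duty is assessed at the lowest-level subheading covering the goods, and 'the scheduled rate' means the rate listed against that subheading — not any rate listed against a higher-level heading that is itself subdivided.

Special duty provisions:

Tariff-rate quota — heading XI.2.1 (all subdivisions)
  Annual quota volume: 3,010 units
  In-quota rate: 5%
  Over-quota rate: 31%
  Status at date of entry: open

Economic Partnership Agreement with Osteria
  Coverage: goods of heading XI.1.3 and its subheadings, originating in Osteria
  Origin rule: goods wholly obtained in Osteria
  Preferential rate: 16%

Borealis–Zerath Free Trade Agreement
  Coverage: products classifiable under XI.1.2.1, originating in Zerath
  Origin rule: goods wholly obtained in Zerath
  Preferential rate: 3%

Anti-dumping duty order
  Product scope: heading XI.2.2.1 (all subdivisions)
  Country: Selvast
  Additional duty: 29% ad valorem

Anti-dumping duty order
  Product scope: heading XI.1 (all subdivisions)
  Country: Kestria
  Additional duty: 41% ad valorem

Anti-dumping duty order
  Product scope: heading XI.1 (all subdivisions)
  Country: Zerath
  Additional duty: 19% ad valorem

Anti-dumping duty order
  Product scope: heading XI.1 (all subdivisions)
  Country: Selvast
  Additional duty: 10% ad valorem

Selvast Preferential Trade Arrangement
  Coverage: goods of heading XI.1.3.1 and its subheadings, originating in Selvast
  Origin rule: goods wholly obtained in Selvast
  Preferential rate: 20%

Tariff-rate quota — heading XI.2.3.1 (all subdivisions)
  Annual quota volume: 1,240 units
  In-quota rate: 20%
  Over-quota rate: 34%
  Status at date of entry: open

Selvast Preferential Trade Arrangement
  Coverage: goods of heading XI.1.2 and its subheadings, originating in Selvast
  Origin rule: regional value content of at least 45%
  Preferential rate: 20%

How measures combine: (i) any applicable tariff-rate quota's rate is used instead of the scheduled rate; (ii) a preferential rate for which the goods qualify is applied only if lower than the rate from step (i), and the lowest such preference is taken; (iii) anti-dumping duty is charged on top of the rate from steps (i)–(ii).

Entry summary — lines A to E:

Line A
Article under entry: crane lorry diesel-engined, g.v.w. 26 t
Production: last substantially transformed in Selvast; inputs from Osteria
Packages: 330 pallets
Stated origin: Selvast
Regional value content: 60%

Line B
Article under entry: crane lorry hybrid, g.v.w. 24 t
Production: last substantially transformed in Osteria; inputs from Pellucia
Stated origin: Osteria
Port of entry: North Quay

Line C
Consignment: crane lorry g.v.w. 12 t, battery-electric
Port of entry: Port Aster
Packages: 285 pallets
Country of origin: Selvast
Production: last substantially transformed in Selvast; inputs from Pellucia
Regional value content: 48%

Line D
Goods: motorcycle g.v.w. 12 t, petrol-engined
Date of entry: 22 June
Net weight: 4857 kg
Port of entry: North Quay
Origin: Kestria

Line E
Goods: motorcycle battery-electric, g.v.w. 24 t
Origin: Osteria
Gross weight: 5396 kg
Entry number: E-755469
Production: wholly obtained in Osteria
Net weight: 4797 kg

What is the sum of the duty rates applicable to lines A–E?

167%

Line A: crane lorry → XI.2; diesel-engined → XI.2.3; g.v.w. 26 t → XI.2.3.1. Scheduled 27%. quota on XI.2.3.1 open → in-quota 20%; Selvast agreement on XI.1.3.1: XI.2.3.1 not covered; Selvast agreement on XI.1.2: XI.2.3.1 not covered. → 20%.
Line B: crane lorry → XI.2; hybrid → XI.2.1; g.v.w. 24 t → XI.2.1.1. Scheduled 37%. quota on XI.2.1 open → in-quota 5%; Osteria agreement on XI.1.3: XI.2.1.1 not covered. → 5%.
Line C: crane lorry → XI.2; battery-electric → XI.2.2; g.v.w. 12 t → XI.2.2.1. Scheduled 26%. Selvast agreement on XI.1.3.1: XI.2.2.1 not covered; Selvast agreement on XI.1.2: XI.2.2.1 not covered; anti-dumping (Selvast, XI.2.2.1): +29%; total 26% + 29% = 55%. → 55%.
Line D: motorcycle → XI.1; petrol-engined → XI.1.1; g.v.w. 12 t → XI.1.1.2. Scheduled 33%. anti-dumping (Kestria, XI.1): +41%; total 33% + 41% = 74%. → 74%.
Line E: motorcycle → XI.1; battery-electric → XI.1.3; g.v.w. 24 t → XI.1.3.1. Scheduled 13%. Osteria agreement on XI.1.3: wholly obtained → 16% available; preference 16% not lower than 13% → no reduction. → 13%.
Sum: 20% + 5% + 55% + 74% + 13% = 167%.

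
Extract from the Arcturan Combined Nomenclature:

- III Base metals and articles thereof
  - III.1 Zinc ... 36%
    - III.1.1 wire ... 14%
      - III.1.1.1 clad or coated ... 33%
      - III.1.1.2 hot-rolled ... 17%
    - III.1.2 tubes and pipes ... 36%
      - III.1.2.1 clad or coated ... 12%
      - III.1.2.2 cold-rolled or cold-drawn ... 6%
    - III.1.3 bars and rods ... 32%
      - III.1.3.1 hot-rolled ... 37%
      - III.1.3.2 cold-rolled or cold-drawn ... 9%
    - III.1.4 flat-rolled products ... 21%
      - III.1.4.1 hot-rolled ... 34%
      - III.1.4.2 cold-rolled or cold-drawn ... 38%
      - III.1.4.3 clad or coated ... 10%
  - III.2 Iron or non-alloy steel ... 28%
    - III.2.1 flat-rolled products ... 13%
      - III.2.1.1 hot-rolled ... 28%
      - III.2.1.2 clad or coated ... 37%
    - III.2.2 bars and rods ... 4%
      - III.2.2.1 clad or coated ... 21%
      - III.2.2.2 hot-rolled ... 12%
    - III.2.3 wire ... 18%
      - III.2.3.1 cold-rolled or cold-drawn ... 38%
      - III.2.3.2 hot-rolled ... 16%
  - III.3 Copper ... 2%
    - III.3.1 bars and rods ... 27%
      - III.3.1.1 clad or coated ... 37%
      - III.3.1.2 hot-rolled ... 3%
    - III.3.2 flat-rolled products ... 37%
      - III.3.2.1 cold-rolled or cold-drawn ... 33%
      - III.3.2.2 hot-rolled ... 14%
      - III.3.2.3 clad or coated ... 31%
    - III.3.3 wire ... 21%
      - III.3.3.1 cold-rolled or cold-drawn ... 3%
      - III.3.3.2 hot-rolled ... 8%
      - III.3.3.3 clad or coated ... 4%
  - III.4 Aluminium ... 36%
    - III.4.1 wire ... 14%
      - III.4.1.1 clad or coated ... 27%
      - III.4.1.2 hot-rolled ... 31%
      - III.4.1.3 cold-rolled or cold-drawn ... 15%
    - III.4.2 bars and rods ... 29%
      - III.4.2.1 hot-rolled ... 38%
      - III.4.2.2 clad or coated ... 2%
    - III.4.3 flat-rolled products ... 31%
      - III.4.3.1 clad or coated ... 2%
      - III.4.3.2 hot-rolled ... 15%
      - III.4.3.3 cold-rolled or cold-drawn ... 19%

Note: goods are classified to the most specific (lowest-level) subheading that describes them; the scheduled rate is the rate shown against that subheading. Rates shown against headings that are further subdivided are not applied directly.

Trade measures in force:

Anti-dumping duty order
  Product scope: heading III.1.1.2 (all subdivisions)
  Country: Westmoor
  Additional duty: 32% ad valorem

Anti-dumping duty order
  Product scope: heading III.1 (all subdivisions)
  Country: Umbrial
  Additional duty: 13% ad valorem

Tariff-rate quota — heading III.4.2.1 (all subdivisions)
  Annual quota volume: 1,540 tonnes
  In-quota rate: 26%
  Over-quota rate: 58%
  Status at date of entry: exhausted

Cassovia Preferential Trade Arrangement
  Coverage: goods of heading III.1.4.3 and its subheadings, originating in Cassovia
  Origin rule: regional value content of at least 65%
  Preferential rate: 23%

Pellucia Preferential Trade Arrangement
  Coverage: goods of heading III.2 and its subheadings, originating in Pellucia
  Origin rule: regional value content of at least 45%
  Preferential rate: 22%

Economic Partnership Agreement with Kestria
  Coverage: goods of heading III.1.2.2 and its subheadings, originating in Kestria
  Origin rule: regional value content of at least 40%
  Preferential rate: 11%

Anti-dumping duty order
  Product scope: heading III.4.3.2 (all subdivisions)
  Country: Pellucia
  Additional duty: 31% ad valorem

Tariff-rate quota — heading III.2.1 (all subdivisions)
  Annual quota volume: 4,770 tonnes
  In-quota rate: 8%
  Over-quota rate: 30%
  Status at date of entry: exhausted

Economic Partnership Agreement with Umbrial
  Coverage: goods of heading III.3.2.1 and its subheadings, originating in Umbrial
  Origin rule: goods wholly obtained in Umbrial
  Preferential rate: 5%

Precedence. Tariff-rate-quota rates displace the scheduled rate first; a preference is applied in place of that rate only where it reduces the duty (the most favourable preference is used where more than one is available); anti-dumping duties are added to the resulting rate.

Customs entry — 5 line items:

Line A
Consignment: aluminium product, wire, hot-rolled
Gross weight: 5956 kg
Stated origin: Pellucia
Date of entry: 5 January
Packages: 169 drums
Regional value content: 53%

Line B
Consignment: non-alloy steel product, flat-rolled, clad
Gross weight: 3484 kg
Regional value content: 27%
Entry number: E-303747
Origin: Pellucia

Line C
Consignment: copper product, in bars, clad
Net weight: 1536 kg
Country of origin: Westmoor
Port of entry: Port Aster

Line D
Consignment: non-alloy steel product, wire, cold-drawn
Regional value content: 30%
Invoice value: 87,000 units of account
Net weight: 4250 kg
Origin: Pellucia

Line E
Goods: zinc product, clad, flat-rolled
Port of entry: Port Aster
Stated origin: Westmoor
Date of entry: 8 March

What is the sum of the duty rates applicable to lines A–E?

Line A: aluminium → III.4; wire → III.4.1; hot-rolled → III.4.1.2. Scheduled 31%. Pellucia agreement on III.2: III.4.1.2 not covered. → 31%.
Line B: non-alloy steel → III.2; flat-rolled → III.2.1; clad → III.2.1.2. Scheduled 37%. quota on III.2.1 exhausted → over-quota 30%; Pellucia agreement on III.2: RVC < 45%. → 30%.
Line C: copper → III.3; in bars → III.3.1; clad → III.3.1.1. Scheduled 37%. No special measure applies. → 37%.
Line D: non-alloy steel → III.2; wire → III.2.3; cold-drawn → III.2.3.1. Scheduled 38%. Pellucia agreement on III.2: RVC < 45%. → 38%.
Line E: zinc → III.1; flat-rolled → III.1.4; clad → III.1.4.3. Scheduled 10%. No special measure applies. → 10%.
Sum: 31% + 30% + 37% + 38% + 10% = 146%.

146%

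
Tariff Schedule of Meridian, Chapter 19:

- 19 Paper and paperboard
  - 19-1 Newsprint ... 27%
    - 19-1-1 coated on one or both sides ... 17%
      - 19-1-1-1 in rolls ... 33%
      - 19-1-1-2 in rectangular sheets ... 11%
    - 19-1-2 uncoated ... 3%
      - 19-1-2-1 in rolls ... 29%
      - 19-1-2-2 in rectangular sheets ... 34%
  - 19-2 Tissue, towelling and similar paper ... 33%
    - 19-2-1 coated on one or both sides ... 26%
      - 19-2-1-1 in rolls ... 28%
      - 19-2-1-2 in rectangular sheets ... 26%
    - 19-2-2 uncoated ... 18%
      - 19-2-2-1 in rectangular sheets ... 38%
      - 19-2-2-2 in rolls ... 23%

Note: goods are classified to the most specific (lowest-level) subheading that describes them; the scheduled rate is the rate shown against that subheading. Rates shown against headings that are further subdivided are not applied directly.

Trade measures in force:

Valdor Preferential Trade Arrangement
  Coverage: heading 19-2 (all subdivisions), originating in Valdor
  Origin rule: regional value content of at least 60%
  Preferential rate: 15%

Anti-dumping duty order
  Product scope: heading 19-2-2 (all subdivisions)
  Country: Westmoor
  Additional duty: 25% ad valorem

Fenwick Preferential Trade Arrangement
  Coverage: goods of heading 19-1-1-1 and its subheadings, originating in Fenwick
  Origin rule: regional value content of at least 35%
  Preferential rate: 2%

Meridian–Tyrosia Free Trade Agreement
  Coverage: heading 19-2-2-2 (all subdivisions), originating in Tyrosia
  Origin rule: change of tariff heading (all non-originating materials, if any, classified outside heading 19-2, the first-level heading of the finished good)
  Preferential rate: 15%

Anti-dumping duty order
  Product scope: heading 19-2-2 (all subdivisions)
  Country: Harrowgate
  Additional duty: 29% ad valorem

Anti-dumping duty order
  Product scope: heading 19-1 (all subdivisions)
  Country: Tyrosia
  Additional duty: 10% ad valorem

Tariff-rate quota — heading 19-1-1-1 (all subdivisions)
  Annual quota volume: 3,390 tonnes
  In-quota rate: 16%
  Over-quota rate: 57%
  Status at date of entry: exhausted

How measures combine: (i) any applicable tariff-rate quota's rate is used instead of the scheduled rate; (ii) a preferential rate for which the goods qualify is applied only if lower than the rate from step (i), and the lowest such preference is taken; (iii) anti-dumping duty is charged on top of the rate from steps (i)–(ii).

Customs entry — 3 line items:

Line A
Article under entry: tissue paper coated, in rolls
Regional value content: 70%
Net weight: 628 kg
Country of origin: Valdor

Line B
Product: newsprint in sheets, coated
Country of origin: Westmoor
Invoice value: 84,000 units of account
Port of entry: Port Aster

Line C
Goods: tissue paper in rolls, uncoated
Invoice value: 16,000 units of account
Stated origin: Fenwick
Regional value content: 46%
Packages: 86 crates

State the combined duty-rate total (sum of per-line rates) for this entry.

Line A: tissue paper → 19-2; coated → 19-2-1; in rolls → 19-2-1-1. Scheduled 28%. Valdor agreement on 19-2: RVC ≥ 60% → 15% available; preferential 15%. → 15%.
Line B: newsprint → 19-1; coated → 19-1-1; in sheets → 19-1-1-2. Scheduled 11%. No special measure applies. → 11%.
Line C: tissue paper → 19-2; uncoated → 19-2-2; in rolls → 19-2-2-2. Scheduled 23%. Fenwick agreement on 19-1-1-1: 19-2-2-2 not covered. → 23%.
Sum: 15% + 11% + 23% = 49%.

49%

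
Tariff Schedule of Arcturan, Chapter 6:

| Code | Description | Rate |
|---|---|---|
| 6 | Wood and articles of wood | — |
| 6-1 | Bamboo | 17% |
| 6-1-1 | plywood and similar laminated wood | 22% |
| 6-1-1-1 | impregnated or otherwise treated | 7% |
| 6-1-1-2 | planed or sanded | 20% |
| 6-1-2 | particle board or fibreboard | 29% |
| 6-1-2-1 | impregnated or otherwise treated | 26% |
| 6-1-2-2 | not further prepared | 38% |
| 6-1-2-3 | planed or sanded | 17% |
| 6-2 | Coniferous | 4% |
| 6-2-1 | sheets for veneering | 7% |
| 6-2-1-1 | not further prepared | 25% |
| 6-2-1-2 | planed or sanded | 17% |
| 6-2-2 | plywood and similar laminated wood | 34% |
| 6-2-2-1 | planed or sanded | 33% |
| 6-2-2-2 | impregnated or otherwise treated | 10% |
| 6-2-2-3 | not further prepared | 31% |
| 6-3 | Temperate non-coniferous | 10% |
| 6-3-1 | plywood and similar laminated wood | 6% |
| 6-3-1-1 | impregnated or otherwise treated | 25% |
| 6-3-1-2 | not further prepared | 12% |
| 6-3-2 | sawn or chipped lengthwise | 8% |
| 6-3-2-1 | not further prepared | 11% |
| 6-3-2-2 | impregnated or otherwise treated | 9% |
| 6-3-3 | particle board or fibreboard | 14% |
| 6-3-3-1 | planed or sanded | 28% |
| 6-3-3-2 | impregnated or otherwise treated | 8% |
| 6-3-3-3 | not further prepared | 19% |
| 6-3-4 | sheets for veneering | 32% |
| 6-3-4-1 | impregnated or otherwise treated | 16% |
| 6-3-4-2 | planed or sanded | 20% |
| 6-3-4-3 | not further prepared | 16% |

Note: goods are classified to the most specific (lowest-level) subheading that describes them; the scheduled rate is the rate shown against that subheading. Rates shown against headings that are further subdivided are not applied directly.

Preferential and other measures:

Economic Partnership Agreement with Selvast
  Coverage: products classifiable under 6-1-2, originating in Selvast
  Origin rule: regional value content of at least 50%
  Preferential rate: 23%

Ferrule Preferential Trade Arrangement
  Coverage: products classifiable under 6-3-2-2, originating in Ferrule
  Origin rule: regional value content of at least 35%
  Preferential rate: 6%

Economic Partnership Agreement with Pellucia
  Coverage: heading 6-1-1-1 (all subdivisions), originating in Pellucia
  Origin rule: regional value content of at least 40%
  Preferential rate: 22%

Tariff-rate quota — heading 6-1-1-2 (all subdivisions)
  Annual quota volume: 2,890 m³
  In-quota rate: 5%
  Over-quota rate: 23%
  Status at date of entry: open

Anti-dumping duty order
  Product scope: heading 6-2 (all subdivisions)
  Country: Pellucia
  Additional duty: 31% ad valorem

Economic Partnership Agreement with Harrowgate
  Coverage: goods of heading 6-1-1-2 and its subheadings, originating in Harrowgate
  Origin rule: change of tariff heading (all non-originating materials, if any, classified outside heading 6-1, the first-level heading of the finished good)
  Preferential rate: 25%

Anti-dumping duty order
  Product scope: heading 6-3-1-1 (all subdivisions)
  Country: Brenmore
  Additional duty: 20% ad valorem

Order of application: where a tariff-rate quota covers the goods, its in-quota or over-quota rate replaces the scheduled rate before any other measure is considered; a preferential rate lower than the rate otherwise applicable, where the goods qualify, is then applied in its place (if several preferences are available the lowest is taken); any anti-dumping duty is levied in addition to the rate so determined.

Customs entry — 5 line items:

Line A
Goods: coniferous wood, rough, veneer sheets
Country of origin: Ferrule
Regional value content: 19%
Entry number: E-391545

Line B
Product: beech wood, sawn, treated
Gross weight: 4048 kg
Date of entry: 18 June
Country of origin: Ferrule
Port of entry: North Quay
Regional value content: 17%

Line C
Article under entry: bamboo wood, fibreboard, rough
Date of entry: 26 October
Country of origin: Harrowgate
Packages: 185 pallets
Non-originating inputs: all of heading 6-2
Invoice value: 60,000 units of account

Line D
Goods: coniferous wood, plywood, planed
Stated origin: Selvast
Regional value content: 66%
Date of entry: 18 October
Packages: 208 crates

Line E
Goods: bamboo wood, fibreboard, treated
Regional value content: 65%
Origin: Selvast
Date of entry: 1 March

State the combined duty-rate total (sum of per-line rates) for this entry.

128%

Line A: coniferous → 6-2; veneer sheets → 6-2-1; rough → 6-2-1-1. Scheduled 25%. Ferrule agreement on 6-3-2-2: 6-2-1-1 not covered. → 25%.
Line B: beech → 6-3; sawn → 6-3-2; treated → 6-3-2-2. Scheduled 9%. Ferrule agreement on 6-3-2-2: RVC < 35%. → 9%.
Line C: bamboo → 6-1; fibreboard → 6-1-2; rough → 6-1-2-2. Scheduled 38%. Harrowgate agreement on 6-1-1-2: 6-1-2-2 not covered. → 38%.
Line D: coniferous → 6-2; plywood → 6-2-2; planed → 6-2-2-1. Scheduled 33%. Selvast agreement on 6-1-2: 6-2-2-1 not covered. → 33%.
Line E: bamboo → 6-1; fibreboard → 6-1-2; treated → 6-1-2-1. Scheduled 26%. Selvast agreement on 6-1-2: RVC ≥ 50% → 23% available; preferential 23%. → 23%.
Sum: 25% + 9% + 38% + 33% + 23% = 128%.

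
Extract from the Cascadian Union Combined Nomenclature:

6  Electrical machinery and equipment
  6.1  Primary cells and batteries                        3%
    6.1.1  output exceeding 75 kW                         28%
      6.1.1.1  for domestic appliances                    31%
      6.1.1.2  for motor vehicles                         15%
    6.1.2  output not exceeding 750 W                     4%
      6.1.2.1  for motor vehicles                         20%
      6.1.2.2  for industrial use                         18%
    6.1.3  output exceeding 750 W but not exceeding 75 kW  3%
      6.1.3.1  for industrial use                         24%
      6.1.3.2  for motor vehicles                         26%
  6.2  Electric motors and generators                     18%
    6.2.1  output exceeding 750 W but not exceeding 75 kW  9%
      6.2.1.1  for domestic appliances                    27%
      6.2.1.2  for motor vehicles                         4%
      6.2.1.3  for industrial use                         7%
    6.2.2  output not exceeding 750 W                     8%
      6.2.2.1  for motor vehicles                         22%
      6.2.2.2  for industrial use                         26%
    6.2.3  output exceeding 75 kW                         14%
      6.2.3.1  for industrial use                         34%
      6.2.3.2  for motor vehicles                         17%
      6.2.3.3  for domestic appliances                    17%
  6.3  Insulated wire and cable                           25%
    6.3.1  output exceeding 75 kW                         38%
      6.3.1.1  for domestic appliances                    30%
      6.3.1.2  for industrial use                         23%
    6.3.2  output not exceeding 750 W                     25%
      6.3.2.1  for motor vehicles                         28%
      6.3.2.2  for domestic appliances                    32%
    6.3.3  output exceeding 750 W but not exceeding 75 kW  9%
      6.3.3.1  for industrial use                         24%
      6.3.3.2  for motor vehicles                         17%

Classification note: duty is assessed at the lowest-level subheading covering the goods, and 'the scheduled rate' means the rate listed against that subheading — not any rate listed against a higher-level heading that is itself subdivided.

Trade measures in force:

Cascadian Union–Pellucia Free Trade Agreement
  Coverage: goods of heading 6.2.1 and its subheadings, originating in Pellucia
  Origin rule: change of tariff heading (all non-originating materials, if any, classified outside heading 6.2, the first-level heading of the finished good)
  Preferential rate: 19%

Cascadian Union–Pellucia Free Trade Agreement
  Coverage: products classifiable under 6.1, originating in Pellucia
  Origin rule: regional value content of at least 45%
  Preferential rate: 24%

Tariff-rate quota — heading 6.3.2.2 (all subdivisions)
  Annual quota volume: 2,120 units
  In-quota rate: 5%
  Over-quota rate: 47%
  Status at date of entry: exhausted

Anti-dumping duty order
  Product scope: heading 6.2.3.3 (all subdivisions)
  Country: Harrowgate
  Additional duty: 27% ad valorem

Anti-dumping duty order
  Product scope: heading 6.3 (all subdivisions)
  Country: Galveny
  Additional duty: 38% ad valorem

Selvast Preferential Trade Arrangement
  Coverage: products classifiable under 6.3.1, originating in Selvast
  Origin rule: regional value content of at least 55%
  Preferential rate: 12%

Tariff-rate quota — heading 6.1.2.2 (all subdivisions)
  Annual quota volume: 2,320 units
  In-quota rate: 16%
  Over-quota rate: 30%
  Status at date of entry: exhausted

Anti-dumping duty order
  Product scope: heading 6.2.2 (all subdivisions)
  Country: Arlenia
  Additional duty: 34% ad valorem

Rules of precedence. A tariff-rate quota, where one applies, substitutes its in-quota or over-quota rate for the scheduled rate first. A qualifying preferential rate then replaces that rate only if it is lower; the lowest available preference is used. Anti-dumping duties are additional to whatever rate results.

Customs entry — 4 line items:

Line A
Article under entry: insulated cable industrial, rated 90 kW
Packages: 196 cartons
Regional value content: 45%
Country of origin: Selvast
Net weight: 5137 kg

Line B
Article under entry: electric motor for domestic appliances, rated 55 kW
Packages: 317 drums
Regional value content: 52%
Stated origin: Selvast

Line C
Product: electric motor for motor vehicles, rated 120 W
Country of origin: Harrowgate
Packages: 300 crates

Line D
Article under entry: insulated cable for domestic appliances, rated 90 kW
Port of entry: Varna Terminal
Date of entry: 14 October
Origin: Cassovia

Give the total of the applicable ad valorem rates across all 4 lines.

102%

Line A: insulated cable → 6.3; rated 90 kW → 6.3.1; industrial → 6.3.1.2. Scheduled 23%. Selvast agreement on 6.3.1: RVC < 55%. → 23%.
Line B: electric motor → 6.2; rated 55 kW → 6.2.1; for domestic appliances → 6.2.1.1. Scheduled 27%. Selvast agreement on 6.3.1: 6.2.1.1 not covered. → 27%.
Line C: electric motor → 6.2; rated 120 W → 6.2.2; for motor vehicles → 6.2.2.1. Scheduled 22%. No special measure applies. → 22%.
Line D: insulated cable → 6.3; rated 90 kW → 6.3.1; for domestic appliances → 6.3.1.1. Scheduled 30%. No special measure applies. → 30%.
Sum: 23% + 27% + 22% + 30% = 102%.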